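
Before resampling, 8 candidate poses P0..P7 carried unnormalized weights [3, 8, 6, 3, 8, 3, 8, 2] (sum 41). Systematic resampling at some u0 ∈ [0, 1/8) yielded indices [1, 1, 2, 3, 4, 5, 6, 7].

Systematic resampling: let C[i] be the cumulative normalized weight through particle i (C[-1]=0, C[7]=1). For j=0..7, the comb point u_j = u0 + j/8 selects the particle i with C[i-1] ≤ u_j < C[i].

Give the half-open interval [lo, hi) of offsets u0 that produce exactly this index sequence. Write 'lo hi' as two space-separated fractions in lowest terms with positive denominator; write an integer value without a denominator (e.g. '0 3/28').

25/328 37/328

C = [3/41, 11/41, 17/41, 20/41, 28/41, 31/41, 39/41, 1]
j=0 picked index 1: u0 ∈ [3/41, 11/41)
j=1 picked index 1: u0 ∈ [-17/328, 47/328)
j=2 picked index 2: u0 ∈ [3/164, 27/164)
j=3 picked index 3: u0 ∈ [13/328, 37/328)
j=4 picked index 4: u0 ∈ [-1/82, 15/82)
j=5 picked index 5: u0 ∈ [19/328, 43/328)
j=6 picked index 6: u0 ∈ [1/164, 33/164)
j=7 picked index 7: u0 ∈ [25/328, 1/8)
intersection: [25/328, 37/328)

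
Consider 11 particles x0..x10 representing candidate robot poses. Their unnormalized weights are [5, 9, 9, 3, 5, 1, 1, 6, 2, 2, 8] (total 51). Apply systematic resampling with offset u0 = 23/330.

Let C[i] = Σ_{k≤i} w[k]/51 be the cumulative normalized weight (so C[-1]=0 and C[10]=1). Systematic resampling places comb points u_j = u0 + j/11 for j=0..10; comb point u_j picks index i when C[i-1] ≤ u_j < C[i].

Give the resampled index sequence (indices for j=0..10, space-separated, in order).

C = [5/51, 14/51, 23/51, 26/51, 31/51, 32/51, 11/17, 13/17, 41/51, 43/51, 1]
j=0: u_0=23/330 ∈ [0, 5/51) → index 0
j=1: u_1=53/330 ∈ [5/51, 14/51) → index 1
j=2: u_2=83/330 ∈ [5/51, 14/51) → index 1
j=3: u_3=113/330 ∈ [14/51, 23/51) → index 2
j=4: u_4=13/30 ∈ [14/51, 23/51) → index 2
j=5: u_5=173/330 ∈ [26/51, 31/51) → index 4
j=6: u_6=203/330 ∈ [31/51, 32/51) → index 5
j=7: u_7=233/330 ∈ [11/17, 13/17) → index 7
j=8: u_8=263/330 ∈ [13/17, 41/51) → index 8
j=9: u_9=293/330 ∈ [43/51, 1) → index 10
j=10: u_10=323/330 ∈ [43/51, 1) → index 10

0 1 1 2 2 4 5 7 8 10 10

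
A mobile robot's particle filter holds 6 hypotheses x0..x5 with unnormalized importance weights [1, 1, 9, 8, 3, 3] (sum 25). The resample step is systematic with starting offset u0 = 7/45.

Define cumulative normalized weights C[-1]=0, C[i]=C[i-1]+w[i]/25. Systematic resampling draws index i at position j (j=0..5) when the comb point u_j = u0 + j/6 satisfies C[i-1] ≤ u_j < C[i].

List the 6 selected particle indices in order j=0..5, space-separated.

2 2 3 3 4 5

C = [1/25, 2/25, 11/25, 19/25, 22/25, 1]
j=0: u_0=7/45 ∈ [2/25, 11/25) → index 2
j=1: u_1=29/90 ∈ [2/25, 11/25) → index 2
j=2: u_2=22/45 ∈ [11/25, 19/25) → index 3
j=3: u_3=59/90 ∈ [11/25, 19/25) → index 3
j=4: u_4=37/45 ∈ [19/25, 22/25) → index 4
j=5: u_5=89/90 ∈ [22/25, 1) → index 5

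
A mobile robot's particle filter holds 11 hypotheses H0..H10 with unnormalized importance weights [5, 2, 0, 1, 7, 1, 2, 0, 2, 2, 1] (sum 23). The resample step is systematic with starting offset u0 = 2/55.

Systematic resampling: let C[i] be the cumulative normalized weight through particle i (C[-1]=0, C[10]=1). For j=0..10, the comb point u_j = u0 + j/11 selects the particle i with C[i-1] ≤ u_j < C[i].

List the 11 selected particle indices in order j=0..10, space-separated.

0 0 1 3 4 4 4 5 6 8 9

C = [5/23, 7/23, 7/23, 8/23, 15/23, 16/23, 18/23, 18/23, 20/23, 22/23, 1]
j=0: u_0=2/55 ∈ [0, 5/23) → index 0
j=1: u_1=7/55 ∈ [0, 5/23) → index 0
j=2: u_2=12/55 ∈ [5/23, 7/23) → index 1
j=3: u_3=17/55 ∈ [7/23, 8/23) → index 3
j=4: u_4=2/5 ∈ [8/23, 15/23) → index 4
j=5: u_5=27/55 ∈ [8/23, 15/23) → index 4
j=6: u_6=32/55 ∈ [8/23, 15/23) → index 4
j=7: u_7=37/55 ∈ [15/23, 16/23) → index 5
j=8: u_8=42/55 ∈ [16/23, 18/23) → index 6
j=9: u_9=47/55 ∈ [18/23, 20/23) → index 8
j=10: u_10=52/55 ∈ [20/23, 22/23) → index 9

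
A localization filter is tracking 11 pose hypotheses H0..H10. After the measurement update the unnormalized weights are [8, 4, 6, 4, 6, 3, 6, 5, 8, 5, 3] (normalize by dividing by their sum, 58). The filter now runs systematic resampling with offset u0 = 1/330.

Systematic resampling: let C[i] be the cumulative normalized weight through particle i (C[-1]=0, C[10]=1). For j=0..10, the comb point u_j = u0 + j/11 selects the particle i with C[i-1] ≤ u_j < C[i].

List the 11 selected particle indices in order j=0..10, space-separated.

0 0 1 2 3 4 6 7 8 8 9

C = [4/29, 6/29, 9/29, 11/29, 14/29, 31/58, 37/58, 21/29, 25/29, 55/58, 1]
j=0: u_0=1/330 ∈ [0, 4/29) → index 0
j=1: u_1=31/330 ∈ [0, 4/29) → index 0
j=2: u_2=61/330 ∈ [4/29, 6/29) → index 1
j=3: u_3=91/330 ∈ [6/29, 9/29) → index 2
j=4: u_4=11/30 ∈ [9/29, 11/29) → index 3
j=5: u_5=151/330 ∈ [11/29, 14/29) → index 4
j=6: u_6=181/330 ∈ [31/58, 37/58) → index 6
j=7: u_7=211/330 ∈ [37/58, 21/29) → index 7
j=8: u_8=241/330 ∈ [21/29, 25/29) → index 8
j=9: u_9=271/330 ∈ [21/29, 25/29) → index 8
j=10: u_10=301/330 ∈ [25/29, 55/58) → index 9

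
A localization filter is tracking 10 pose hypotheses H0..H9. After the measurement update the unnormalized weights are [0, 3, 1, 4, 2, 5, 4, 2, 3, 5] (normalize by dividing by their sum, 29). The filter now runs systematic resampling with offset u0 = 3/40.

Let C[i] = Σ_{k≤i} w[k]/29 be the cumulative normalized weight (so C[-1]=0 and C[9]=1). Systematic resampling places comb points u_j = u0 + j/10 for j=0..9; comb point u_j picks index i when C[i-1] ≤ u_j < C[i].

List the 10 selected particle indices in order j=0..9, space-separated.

C = [0, 3/29, 4/29, 8/29, 10/29, 15/29, 19/29, 21/29, 24/29, 1]
j=0: u_0=3/40 ∈ [0, 3/29) → index 1
j=1: u_1=7/40 ∈ [4/29, 8/29) → index 3
j=2: u_2=11/40 ∈ [4/29, 8/29) → index 3
j=3: u_3=3/8 ∈ [10/29, 15/29) → index 5
j=4: u_4=19/40 ∈ [10/29, 15/29) → index 5
j=5: u_5=23/40 ∈ [15/29, 19/29) → index 6
j=6: u_6=27/40 ∈ [19/29, 21/29) → index 7
j=7: u_7=31/40 ∈ [21/29, 24/29) → index 8
j=8: u_8=7/8 ∈ [24/29, 1) → index 9
j=9: u_9=39/40 ∈ [24/29, 1) → index 9

1 3 3 5 5 6 7 8 9 9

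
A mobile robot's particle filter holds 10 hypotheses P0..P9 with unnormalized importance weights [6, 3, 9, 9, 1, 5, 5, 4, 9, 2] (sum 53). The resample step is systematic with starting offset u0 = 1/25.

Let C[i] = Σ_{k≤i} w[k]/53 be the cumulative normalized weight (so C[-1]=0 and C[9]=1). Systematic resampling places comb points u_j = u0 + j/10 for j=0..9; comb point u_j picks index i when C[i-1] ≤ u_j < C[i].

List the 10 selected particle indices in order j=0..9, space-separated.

0 1 2 3 3 5 6 7 8 8

C = [6/53, 9/53, 18/53, 27/53, 28/53, 33/53, 38/53, 42/53, 51/53, 1]
j=0: u_0=1/25 ∈ [0, 6/53) → index 0
j=1: u_1=7/50 ∈ [6/53, 9/53) → index 1
j=2: u_2=6/25 ∈ [9/53, 18/53) → index 2
j=3: u_3=17/50 ∈ [18/53, 27/53) → index 3
j=4: u_4=11/25 ∈ [18/53, 27/53) → index 3
j=5: u_5=27/50 ∈ [28/53, 33/53) → index 5
j=6: u_6=16/25 ∈ [33/53, 38/53) → index 6
j=7: u_7=37/50 ∈ [38/53, 42/53) → index 7
j=8: u_8=21/25 ∈ [42/53, 51/53) → index 8
j=9: u_9=47/50 ∈ [42/53, 51/53) → index 8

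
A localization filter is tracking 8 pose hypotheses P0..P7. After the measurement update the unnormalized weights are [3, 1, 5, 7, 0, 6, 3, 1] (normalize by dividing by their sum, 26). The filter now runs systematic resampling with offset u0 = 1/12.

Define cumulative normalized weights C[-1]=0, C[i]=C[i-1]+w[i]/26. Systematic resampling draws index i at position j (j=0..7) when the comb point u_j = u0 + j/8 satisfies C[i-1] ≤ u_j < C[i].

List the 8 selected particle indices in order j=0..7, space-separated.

C = [3/26, 2/13, 9/26, 8/13, 8/13, 11/13, 25/26, 1]
j=0: u_0=1/12 ∈ [0, 3/26) → index 0
j=1: u_1=5/24 ∈ [2/13, 9/26) → index 2
j=2: u_2=1/3 ∈ [2/13, 9/26) → index 2
j=3: u_3=11/24 ∈ [9/26, 8/13) → index 3
j=4: u_4=7/12 ∈ [9/26, 8/13) → index 3
j=5: u_5=17/24 ∈ [8/13, 11/13) → index 5
j=6: u_6=5/6 ∈ [8/13, 11/13) → index 5
j=7: u_7=23/24 ∈ [11/13, 25/26) → index 6

0 2 2 3 3 5 5 6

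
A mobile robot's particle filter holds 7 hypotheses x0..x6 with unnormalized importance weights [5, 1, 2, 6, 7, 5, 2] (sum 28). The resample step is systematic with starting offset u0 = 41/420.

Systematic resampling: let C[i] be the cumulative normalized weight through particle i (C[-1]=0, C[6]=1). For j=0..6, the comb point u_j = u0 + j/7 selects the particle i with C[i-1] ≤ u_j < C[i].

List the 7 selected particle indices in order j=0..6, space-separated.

0 2 3 4 4 5 6

C = [5/28, 3/14, 2/7, 1/2, 3/4, 13/14, 1]
j=0: u_0=41/420 ∈ [0, 5/28) → index 0
j=1: u_1=101/420 ∈ [3/14, 2/7) → index 2
j=2: u_2=23/60 ∈ [2/7, 1/2) → index 3
j=3: u_3=221/420 ∈ [1/2, 3/4) → index 4
j=4: u_4=281/420 ∈ [1/2, 3/4) → index 4
j=5: u_5=341/420 ∈ [3/4, 13/14) → index 5
j=6: u_6=401/420 ∈ [13/14, 1) → index 6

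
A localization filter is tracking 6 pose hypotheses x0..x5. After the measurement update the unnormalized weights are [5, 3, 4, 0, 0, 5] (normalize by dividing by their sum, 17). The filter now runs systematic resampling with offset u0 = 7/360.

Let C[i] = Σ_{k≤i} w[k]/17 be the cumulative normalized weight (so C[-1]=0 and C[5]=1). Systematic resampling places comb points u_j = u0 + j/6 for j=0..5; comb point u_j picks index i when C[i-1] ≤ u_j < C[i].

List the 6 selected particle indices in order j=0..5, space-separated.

C = [5/17, 8/17, 12/17, 12/17, 12/17, 1]
j=0: u_0=7/360 ∈ [0, 5/17) → index 0
j=1: u_1=67/360 ∈ [0, 5/17) → index 0
j=2: u_2=127/360 ∈ [5/17, 8/17) → index 1
j=3: u_3=187/360 ∈ [8/17, 12/17) → index 2
j=4: u_4=247/360 ∈ [8/17, 12/17) → index 2
j=5: u_5=307/360 ∈ [12/17, 1) → index 5

0 0 1 2 2 5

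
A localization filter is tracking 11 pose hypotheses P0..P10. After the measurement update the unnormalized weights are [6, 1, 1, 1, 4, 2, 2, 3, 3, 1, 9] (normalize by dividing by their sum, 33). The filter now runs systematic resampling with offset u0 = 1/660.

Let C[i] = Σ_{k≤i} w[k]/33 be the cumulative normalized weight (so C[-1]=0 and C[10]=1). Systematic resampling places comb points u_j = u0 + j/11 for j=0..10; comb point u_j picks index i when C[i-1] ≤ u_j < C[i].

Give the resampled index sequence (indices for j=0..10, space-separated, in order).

C = [2/11, 7/33, 8/33, 3/11, 13/33, 5/11, 17/33, 20/33, 23/33, 8/11, 1]
j=0: u_0=1/660 ∈ [0, 2/11) → index 0
j=1: u_1=61/660 ∈ [0, 2/11) → index 0
j=2: u_2=11/60 ∈ [2/11, 7/33) → index 1
j=3: u_3=181/660 ∈ [3/11, 13/33) → index 4
j=4: u_4=241/660 ∈ [3/11, 13/33) → index 4
j=5: u_5=301/660 ∈ [5/11, 17/33) → index 6
j=6: u_6=361/660 ∈ [17/33, 20/33) → index 7
j=7: u_7=421/660 ∈ [20/33, 23/33) → index 8
j=8: u_8=481/660 ∈ [8/11, 1) → index 10
j=9: u_9=541/660 ∈ [8/11, 1) → index 10
j=10: u_10=601/660 ∈ [8/11, 1) → index 10

0 0 1 4 4 6 7 8 10 10 10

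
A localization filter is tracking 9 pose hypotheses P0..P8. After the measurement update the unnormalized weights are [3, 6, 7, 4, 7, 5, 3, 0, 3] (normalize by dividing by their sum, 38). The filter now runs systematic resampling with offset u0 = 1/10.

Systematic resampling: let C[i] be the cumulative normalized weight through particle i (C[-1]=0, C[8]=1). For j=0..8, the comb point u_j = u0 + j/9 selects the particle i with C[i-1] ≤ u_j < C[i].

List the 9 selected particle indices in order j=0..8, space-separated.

1 1 2 3 4 4 5 6 8

C = [3/38, 9/38, 8/19, 10/19, 27/38, 16/19, 35/38, 35/38, 1]
j=0: u_0=1/10 ∈ [3/38, 9/38) → index 1
j=1: u_1=19/90 ∈ [3/38, 9/38) → index 1
j=2: u_2=29/90 ∈ [9/38, 8/19) → index 2
j=3: u_3=13/30 ∈ [8/19, 10/19) → index 3
j=4: u_4=49/90 ∈ [10/19, 27/38) → index 4
j=5: u_5=59/90 ∈ [10/19, 27/38) → index 4
j=6: u_6=23/30 ∈ [27/38, 16/19) → index 5
j=7: u_7=79/90 ∈ [16/19, 35/38) → index 6
j=8: u_8=89/90 ∈ [35/38, 1) → index 8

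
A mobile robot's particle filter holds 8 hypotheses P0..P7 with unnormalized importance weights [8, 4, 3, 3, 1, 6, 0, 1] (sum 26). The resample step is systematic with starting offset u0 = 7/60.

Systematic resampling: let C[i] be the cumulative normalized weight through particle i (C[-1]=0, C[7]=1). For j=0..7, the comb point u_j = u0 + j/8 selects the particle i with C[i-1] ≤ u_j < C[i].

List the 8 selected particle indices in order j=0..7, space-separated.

C = [4/13, 6/13, 15/26, 9/13, 19/26, 25/26, 25/26, 1]
j=0: u_0=7/60 ∈ [0, 4/13) → index 0
j=1: u_1=29/120 ∈ [0, 4/13) → index 0
j=2: u_2=11/30 ∈ [4/13, 6/13) → index 1
j=3: u_3=59/120 ∈ [6/13, 15/26) → index 2
j=4: u_4=37/60 ∈ [15/26, 9/13) → index 3
j=5: u_5=89/120 ∈ [19/26, 25/26) → index 5
j=6: u_6=13/15 ∈ [19/26, 25/26) → index 5
j=7: u_7=119/120 ∈ [25/26, 1) → index 7

0 0 1 2 3 5 5 7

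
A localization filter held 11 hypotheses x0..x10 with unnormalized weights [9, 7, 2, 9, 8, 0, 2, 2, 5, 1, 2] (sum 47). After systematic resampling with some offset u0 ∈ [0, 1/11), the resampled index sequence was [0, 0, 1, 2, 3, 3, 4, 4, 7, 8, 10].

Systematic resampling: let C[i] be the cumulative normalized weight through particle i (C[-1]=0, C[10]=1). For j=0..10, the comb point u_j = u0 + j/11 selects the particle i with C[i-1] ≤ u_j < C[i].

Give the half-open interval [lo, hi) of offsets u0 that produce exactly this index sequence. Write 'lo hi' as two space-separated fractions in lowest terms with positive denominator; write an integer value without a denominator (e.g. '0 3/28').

C = [9/47, 16/47, 18/47, 27/47, 35/47, 35/47, 37/47, 39/47, 44/47, 45/47, 1]
j=0 picked index 0: u0 ∈ [0, 9/47)
j=1 picked index 0: u0 ∈ [-1/11, 52/517)
j=2 picked index 1: u0 ∈ [5/517, 82/517)
j=3 picked index 2: u0 ∈ [35/517, 57/517)
j=4 picked index 3: u0 ∈ [10/517, 109/517)
j=5 picked index 3: u0 ∈ [-37/517, 62/517)
j=6 picked index 4: u0 ∈ [15/517, 103/517)
j=7 picked index 4: u0 ∈ [-32/517, 56/517)
j=8 picked index 7: u0 ∈ [31/517, 53/517)
j=9 picked index 8: u0 ∈ [6/517, 61/517)
j=10 picked index 10: u0 ∈ [25/517, 1/11)
intersection: [35/517, 1/11)

35/517 1/11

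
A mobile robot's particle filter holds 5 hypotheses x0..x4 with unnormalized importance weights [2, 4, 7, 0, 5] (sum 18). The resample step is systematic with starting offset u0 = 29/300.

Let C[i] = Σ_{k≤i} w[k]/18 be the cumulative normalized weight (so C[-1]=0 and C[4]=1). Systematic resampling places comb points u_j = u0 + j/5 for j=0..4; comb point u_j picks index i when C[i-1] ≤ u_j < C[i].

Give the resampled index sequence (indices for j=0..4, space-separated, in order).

C = [1/9, 1/3, 13/18, 13/18, 1]
j=0: u_0=29/300 ∈ [0, 1/9) → index 0
j=1: u_1=89/300 ∈ [1/9, 1/3) → index 1
j=2: u_2=149/300 ∈ [1/3, 13/18) → index 2
j=3: u_3=209/300 ∈ [1/3, 13/18) → index 2
j=4: u_4=269/300 ∈ [13/18, 1) → index 4

0 1 2 2 4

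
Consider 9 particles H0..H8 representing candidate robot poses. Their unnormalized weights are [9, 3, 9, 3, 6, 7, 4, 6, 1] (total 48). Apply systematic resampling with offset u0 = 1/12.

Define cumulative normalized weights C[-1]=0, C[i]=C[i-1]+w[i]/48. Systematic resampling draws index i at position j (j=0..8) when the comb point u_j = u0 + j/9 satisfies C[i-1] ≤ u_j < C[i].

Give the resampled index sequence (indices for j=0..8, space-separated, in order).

0 1 2 2 4 5 5 7 7

C = [3/16, 1/4, 7/16, 1/2, 5/8, 37/48, 41/48, 47/48, 1]
j=0: u_0=1/12 ∈ [0, 3/16) → index 0
j=1: u_1=7/36 ∈ [3/16, 1/4) → index 1
j=2: u_2=11/36 ∈ [1/4, 7/16) → index 2
j=3: u_3=5/12 ∈ [1/4, 7/16) → index 2
j=4: u_4=19/36 ∈ [1/2, 5/8) → index 4
j=5: u_5=23/36 ∈ [5/8, 37/48) → index 5
j=6: u_6=3/4 ∈ [5/8, 37/48) → index 5
j=7: u_7=31/36 ∈ [41/48, 47/48) → index 7
j=8: u_8=35/36 ∈ [41/48, 47/48) → index 7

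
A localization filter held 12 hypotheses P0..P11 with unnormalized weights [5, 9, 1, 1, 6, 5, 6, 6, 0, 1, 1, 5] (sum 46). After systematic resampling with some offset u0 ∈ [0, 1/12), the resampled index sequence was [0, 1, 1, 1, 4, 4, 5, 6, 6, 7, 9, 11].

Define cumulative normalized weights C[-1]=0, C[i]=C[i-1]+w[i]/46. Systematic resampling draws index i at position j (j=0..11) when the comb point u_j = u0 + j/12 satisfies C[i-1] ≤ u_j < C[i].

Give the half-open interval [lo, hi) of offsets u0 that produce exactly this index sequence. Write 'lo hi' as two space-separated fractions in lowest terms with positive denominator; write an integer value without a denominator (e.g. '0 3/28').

7/276 5/138

C = [5/46, 7/23, 15/46, 8/23, 11/23, 27/46, 33/46, 39/46, 39/46, 20/23, 41/46, 1]
j=0 picked index 0: u0 ∈ [0, 5/46)
j=1 picked index 1: u0 ∈ [7/276, 61/276)
j=2 picked index 1: u0 ∈ [-4/69, 19/138)
j=3 picked index 1: u0 ∈ [-13/92, 5/92)
j=4 picked index 4: u0 ∈ [1/69, 10/69)
j=5 picked index 4: u0 ∈ [-19/276, 17/276)
j=6 picked index 5: u0 ∈ [-1/46, 2/23)
j=7 picked index 6: u0 ∈ [1/276, 37/276)
j=8 picked index 6: u0 ∈ [-11/138, 7/138)
j=9 picked index 7: u0 ∈ [-3/92, 9/92)
j=10 picked index 9: u0 ∈ [1/69, 5/138)
j=11 picked index 11: u0 ∈ [-7/276, 1/12)
intersection: [7/276, 5/138)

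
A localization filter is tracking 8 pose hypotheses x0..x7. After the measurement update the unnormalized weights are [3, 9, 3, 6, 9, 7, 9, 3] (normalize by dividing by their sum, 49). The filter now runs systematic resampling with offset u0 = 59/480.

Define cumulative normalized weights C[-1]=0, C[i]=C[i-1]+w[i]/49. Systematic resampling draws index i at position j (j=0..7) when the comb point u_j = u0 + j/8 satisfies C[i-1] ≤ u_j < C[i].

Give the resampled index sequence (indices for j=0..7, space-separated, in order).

C = [3/49, 12/49, 15/49, 3/7, 30/49, 37/49, 46/49, 1]
j=0: u_0=59/480 ∈ [3/49, 12/49) → index 1
j=1: u_1=119/480 ∈ [12/49, 15/49) → index 2
j=2: u_2=179/480 ∈ [15/49, 3/7) → index 3
j=3: u_3=239/480 ∈ [3/7, 30/49) → index 4
j=4: u_4=299/480 ∈ [30/49, 37/49) → index 5
j=5: u_5=359/480 ∈ [30/49, 37/49) → index 5
j=6: u_6=419/480 ∈ [37/49, 46/49) → index 6
j=7: u_7=479/480 ∈ [46/49, 1) → index 7

1 2 3 4 5 5 6 7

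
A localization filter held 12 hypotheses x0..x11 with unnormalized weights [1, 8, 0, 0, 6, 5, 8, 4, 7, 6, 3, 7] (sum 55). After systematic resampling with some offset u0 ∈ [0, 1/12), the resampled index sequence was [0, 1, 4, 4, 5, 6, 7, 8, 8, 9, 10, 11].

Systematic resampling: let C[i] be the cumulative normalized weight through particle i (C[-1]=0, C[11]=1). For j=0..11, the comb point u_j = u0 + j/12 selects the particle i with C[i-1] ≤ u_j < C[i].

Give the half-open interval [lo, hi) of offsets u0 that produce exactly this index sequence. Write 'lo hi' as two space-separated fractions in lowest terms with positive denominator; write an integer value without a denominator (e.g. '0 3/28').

C = [1/55, 9/55, 9/55, 9/55, 3/11, 4/11, 28/55, 32/55, 39/55, 9/11, 48/55, 1]
j=0 picked index 0: u0 ∈ [0, 1/55)
j=1 picked index 1: u0 ∈ [-43/660, 53/660)
j=2 picked index 4: u0 ∈ [-1/330, 7/66)
j=3 picked index 4: u0 ∈ [-19/220, 1/44)
j=4 picked index 5: u0 ∈ [-2/33, 1/33)
j=5 picked index 6: u0 ∈ [-7/132, 61/660)
j=6 picked index 7: u0 ∈ [1/110, 9/110)
j=7 picked index 8: u0 ∈ [-1/660, 83/660)
j=8 picked index 8: u0 ∈ [-14/165, 7/165)
j=9 picked index 9: u0 ∈ [-9/220, 3/44)
j=10 picked index 10: u0 ∈ [-1/66, 13/330)
j=11 picked index 11: u0 ∈ [-29/660, 1/12)
intersection: [1/110, 1/55)

1/110 1/55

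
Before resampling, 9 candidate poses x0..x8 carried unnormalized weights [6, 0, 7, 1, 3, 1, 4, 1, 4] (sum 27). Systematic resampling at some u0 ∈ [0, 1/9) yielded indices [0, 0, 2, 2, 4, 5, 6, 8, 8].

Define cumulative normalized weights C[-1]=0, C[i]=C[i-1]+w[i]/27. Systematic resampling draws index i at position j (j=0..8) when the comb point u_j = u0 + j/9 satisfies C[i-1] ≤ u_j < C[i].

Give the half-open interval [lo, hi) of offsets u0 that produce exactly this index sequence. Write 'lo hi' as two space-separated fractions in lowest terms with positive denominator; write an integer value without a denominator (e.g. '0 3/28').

2/27 1/9

C = [2/9, 2/9, 13/27, 14/27, 17/27, 2/3, 22/27, 23/27, 1]
j=0 picked index 0: u0 ∈ [0, 2/9)
j=1 picked index 0: u0 ∈ [-1/9, 1/9)
j=2 picked index 2: u0 ∈ [0, 7/27)
j=3 picked index 2: u0 ∈ [-1/9, 4/27)
j=4 picked index 4: u0 ∈ [2/27, 5/27)
j=5 picked index 5: u0 ∈ [2/27, 1/9)
j=6 picked index 6: u0 ∈ [0, 4/27)
j=7 picked index 8: u0 ∈ [2/27, 2/9)
j=8 picked index 8: u0 ∈ [-1/27, 1/9)
intersection: [2/27, 1/9)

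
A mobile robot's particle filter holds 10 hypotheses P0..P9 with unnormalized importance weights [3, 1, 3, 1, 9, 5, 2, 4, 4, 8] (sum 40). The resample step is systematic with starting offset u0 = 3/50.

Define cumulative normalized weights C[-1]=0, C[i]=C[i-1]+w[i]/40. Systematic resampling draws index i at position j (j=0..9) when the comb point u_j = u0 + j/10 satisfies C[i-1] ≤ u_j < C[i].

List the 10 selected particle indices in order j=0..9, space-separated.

0 2 4 4 5 6 7 8 9 9

C = [3/40, 1/10, 7/40, 1/5, 17/40, 11/20, 3/5, 7/10, 4/5, 1]
j=0: u_0=3/50 ∈ [0, 3/40) → index 0
j=1: u_1=4/25 ∈ [1/10, 7/40) → index 2
j=2: u_2=13/50 ∈ [1/5, 17/40) → index 4
j=3: u_3=9/25 ∈ [1/5, 17/40) → index 4
j=4: u_4=23/50 ∈ [17/40, 11/20) → index 5
j=5: u_5=14/25 ∈ [11/20, 3/5) → index 6
j=6: u_6=33/50 ∈ [3/5, 7/10) → index 7
j=7: u_7=19/25 ∈ [7/10, 4/5) → index 8
j=8: u_8=43/50 ∈ [4/5, 1) → index 9
j=9: u_9=24/25 ∈ [4/5, 1) → index 9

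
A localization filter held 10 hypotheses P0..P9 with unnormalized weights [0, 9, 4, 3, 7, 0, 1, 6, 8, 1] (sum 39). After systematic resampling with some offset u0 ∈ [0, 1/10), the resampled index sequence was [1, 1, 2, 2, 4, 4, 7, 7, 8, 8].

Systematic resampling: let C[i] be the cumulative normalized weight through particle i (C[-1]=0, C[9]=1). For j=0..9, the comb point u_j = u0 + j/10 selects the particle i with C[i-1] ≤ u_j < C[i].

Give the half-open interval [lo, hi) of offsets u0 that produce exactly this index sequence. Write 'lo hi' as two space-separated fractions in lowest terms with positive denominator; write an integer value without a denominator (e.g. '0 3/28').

2/65 1/30

C = [0, 3/13, 1/3, 16/39, 23/39, 23/39, 8/13, 10/13, 38/39, 1]
j=0 picked index 1: u0 ∈ [0, 3/13)
j=1 picked index 1: u0 ∈ [-1/10, 17/130)
j=2 picked index 2: u0 ∈ [2/65, 2/15)
j=3 picked index 2: u0 ∈ [-9/130, 1/30)
j=4 picked index 4: u0 ∈ [2/195, 37/195)
j=5 picked index 4: u0 ∈ [-7/78, 7/78)
j=6 picked index 7: u0 ∈ [1/65, 11/65)
j=7 picked index 7: u0 ∈ [-11/130, 9/130)
j=8 picked index 8: u0 ∈ [-2/65, 34/195)
j=9 picked index 8: u0 ∈ [-17/130, 29/390)
intersection: [2/65, 1/30)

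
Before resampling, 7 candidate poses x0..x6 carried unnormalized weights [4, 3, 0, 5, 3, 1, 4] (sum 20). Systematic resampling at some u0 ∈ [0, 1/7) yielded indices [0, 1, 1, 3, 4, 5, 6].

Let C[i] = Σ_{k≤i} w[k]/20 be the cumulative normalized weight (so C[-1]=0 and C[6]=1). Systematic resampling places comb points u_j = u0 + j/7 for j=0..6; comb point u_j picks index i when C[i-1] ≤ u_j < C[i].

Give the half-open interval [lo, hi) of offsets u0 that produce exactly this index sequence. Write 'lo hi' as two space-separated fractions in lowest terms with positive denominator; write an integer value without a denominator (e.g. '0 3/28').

2/35 9/140

C = [1/5, 7/20, 7/20, 3/5, 3/4, 4/5, 1]
j=0 picked index 0: u0 ∈ [0, 1/5)
j=1 picked index 1: u0 ∈ [2/35, 29/140)
j=2 picked index 1: u0 ∈ [-3/35, 9/140)
j=3 picked index 3: u0 ∈ [-11/140, 6/35)
j=4 picked index 4: u0 ∈ [1/35, 5/28)
j=5 picked index 5: u0 ∈ [1/28, 3/35)
j=6 picked index 6: u0 ∈ [-2/35, 1/7)
intersection: [2/35, 9/140)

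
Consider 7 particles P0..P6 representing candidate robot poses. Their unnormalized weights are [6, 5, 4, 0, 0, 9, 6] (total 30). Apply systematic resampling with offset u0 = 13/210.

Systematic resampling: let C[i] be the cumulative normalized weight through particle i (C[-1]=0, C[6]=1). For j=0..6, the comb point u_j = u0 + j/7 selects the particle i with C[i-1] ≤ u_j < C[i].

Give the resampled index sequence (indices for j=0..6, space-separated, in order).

0 1 1 2 5 5 6

C = [1/5, 11/30, 1/2, 1/2, 1/2, 4/5, 1]
j=0: u_0=13/210 ∈ [0, 1/5) → index 0
j=1: u_1=43/210 ∈ [1/5, 11/30) → index 1
j=2: u_2=73/210 ∈ [1/5, 11/30) → index 1
j=3: u_3=103/210 ∈ [11/30, 1/2) → index 2
j=4: u_4=19/30 ∈ [1/2, 4/5) → index 5
j=5: u_5=163/210 ∈ [1/2, 4/5) → index 5
j=6: u_6=193/210 ∈ [4/5, 1) → index 6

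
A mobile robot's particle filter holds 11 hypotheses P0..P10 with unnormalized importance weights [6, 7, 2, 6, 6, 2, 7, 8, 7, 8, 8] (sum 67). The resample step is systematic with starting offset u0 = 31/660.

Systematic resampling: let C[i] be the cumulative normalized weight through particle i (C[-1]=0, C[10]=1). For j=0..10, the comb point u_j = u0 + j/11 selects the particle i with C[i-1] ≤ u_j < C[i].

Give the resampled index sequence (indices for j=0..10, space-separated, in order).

0 1 3 4 5 6 7 8 9 9 10

C = [6/67, 13/67, 15/67, 21/67, 27/67, 29/67, 36/67, 44/67, 51/67, 59/67, 1]
j=0: u_0=31/660 ∈ [0, 6/67) → index 0
j=1: u_1=91/660 ∈ [6/67, 13/67) → index 1
j=2: u_2=151/660 ∈ [15/67, 21/67) → index 3
j=3: u_3=211/660 ∈ [21/67, 27/67) → index 4
j=4: u_4=271/660 ∈ [27/67, 29/67) → index 5
j=5: u_5=331/660 ∈ [29/67, 36/67) → index 6
j=6: u_6=391/660 ∈ [36/67, 44/67) → index 7
j=7: u_7=41/60 ∈ [44/67, 51/67) → index 8
j=8: u_8=511/660 ∈ [51/67, 59/67) → index 9
j=9: u_9=571/660 ∈ [51/67, 59/67) → index 9
j=10: u_10=631/660 ∈ [59/67, 1) → index 10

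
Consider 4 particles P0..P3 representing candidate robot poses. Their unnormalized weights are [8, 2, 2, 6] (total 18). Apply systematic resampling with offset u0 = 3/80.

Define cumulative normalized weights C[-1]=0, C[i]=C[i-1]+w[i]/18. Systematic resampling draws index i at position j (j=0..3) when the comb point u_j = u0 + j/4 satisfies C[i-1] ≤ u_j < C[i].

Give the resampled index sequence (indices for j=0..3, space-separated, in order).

0 0 1 3

C = [4/9, 5/9, 2/3, 1]
j=0: u_0=3/80 ∈ [0, 4/9) → index 0
j=1: u_1=23/80 ∈ [0, 4/9) → index 0
j=2: u_2=43/80 ∈ [4/9, 5/9) → index 1
j=3: u_3=63/80 ∈ [2/3, 1) → index 3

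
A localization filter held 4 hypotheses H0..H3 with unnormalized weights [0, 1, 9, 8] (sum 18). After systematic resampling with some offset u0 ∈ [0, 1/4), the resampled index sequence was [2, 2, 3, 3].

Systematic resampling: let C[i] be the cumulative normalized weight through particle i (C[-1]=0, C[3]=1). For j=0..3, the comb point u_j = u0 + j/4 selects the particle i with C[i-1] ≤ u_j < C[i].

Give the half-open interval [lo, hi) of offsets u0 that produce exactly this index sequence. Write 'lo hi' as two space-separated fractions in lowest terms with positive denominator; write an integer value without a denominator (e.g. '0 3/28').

1/18 1/4

C = [0, 1/18, 5/9, 1]
j=0 picked index 2: u0 ∈ [1/18, 5/9)
j=1 picked index 2: u0 ∈ [-7/36, 11/36)
j=2 picked index 3: u0 ∈ [1/18, 1/2)
j=3 picked index 3: u0 ∈ [-7/36, 1/4)
intersection: [1/18, 1/4)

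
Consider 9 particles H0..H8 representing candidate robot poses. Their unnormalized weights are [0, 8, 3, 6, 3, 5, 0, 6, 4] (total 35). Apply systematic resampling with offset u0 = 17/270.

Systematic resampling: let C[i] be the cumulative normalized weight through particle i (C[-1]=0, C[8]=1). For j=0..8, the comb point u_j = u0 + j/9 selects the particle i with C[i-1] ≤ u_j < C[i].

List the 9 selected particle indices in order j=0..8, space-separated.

1 1 2 3 4 5 7 7 8

C = [0, 8/35, 11/35, 17/35, 4/7, 5/7, 5/7, 31/35, 1]
j=0: u_0=17/270 ∈ [0, 8/35) → index 1
j=1: u_1=47/270 ∈ [0, 8/35) → index 1
j=2: u_2=77/270 ∈ [8/35, 11/35) → index 2
j=3: u_3=107/270 ∈ [11/35, 17/35) → index 3
j=4: u_4=137/270 ∈ [17/35, 4/7) → index 4
j=5: u_5=167/270 ∈ [4/7, 5/7) → index 5
j=6: u_6=197/270 ∈ [5/7, 31/35) → index 7
j=7: u_7=227/270 ∈ [5/7, 31/35) → index 7
j=8: u_8=257/270 ∈ [31/35, 1) → index 8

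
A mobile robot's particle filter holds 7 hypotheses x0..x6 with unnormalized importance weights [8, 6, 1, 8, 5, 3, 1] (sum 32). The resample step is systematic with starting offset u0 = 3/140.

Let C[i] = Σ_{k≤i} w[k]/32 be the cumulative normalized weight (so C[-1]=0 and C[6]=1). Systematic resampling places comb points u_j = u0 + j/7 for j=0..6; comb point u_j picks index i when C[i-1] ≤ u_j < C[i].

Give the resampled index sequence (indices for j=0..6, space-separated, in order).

0 0 1 2 3 4 5

C = [1/4, 7/16, 15/32, 23/32, 7/8, 31/32, 1]
j=0: u_0=3/140 ∈ [0, 1/4) → index 0
j=1: u_1=23/140 ∈ [0, 1/4) → index 0
j=2: u_2=43/140 ∈ [1/4, 7/16) → index 1
j=3: u_3=9/20 ∈ [7/16, 15/32) → index 2
j=4: u_4=83/140 ∈ [15/32, 23/32) → index 3
j=5: u_5=103/140 ∈ [23/32, 7/8) → index 4
j=6: u_6=123/140 ∈ [7/8, 31/32) → index 5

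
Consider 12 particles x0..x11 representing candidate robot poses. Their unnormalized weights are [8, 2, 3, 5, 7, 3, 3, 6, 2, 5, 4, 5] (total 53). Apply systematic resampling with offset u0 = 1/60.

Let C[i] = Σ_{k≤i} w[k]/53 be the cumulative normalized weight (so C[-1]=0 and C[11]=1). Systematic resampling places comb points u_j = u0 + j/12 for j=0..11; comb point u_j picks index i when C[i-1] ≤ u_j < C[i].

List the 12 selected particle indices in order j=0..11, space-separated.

C = [8/53, 10/53, 13/53, 18/53, 25/53, 28/53, 31/53, 37/53, 39/53, 44/53, 48/53, 1]
j=0: u_0=1/60 ∈ [0, 8/53) → index 0
j=1: u_1=1/10 ∈ [0, 8/53) → index 0
j=2: u_2=11/60 ∈ [8/53, 10/53) → index 1
j=3: u_3=4/15 ∈ [13/53, 18/53) → index 3
j=4: u_4=7/20 ∈ [18/53, 25/53) → index 4
j=5: u_5=13/30 ∈ [18/53, 25/53) → index 4
j=6: u_6=31/60 ∈ [25/53, 28/53) → index 5
j=7: u_7=3/5 ∈ [31/53, 37/53) → index 7
j=8: u_8=41/60 ∈ [31/53, 37/53) → index 7
j=9: u_9=23/30 ∈ [39/53, 44/53) → index 9
j=10: u_10=17/20 ∈ [44/53, 48/53) → index 10
j=11: u_11=14/15 ∈ [48/53, 1) → index 11

0 0 1 3 4 4 5 7 7 9 10 11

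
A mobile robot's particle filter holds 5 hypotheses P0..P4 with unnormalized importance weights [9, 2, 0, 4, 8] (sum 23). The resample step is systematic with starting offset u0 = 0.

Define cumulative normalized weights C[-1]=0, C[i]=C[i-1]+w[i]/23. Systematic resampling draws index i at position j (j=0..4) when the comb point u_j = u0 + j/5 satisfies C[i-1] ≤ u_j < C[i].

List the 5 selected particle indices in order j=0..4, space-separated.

0 0 1 3 4

C = [9/23, 11/23, 11/23, 15/23, 1]
j=0: u_0=0 ∈ [0, 9/23) → index 0
j=1: u_1=1/5 ∈ [0, 9/23) → index 0
j=2: u_2=2/5 ∈ [9/23, 11/23) → index 1
j=3: u_3=3/5 ∈ [11/23, 15/23) → index 3
j=4: u_4=4/5 ∈ [15/23, 1) → index 4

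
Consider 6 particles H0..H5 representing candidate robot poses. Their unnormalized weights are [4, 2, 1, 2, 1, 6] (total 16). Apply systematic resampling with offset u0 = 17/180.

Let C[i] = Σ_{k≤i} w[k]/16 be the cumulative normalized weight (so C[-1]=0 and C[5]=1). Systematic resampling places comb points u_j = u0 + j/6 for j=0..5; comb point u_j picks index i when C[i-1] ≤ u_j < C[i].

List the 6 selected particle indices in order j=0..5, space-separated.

0 1 2 4 5 5

C = [1/4, 3/8, 7/16, 9/16, 5/8, 1]
j=0: u_0=17/180 ∈ [0, 1/4) → index 0
j=1: u_1=47/180 ∈ [1/4, 3/8) → index 1
j=2: u_2=77/180 ∈ [3/8, 7/16) → index 2
j=3: u_3=107/180 ∈ [9/16, 5/8) → index 4
j=4: u_4=137/180 ∈ [5/8, 1) → index 5
j=5: u_5=167/180 ∈ [5/8, 1) → index 5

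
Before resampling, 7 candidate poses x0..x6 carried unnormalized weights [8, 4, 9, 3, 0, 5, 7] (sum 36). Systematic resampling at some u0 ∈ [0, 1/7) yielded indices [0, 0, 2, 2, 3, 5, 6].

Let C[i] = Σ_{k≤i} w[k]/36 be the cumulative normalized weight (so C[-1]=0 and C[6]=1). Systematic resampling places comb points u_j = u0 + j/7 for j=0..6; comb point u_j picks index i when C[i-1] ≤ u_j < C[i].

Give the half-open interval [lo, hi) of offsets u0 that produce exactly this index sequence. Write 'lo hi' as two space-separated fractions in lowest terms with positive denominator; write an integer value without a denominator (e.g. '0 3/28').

1/21 5/63

C = [2/9, 1/3, 7/12, 2/3, 2/3, 29/36, 1]
j=0 picked index 0: u0 ∈ [0, 2/9)
j=1 picked index 0: u0 ∈ [-1/7, 5/63)
j=2 picked index 2: u0 ∈ [1/21, 25/84)
j=3 picked index 2: u0 ∈ [-2/21, 13/84)
j=4 picked index 3: u0 ∈ [1/84, 2/21)
j=5 picked index 5: u0 ∈ [-1/21, 23/252)
j=6 picked index 6: u0 ∈ [-13/252, 1/7)
intersection: [1/21, 5/63)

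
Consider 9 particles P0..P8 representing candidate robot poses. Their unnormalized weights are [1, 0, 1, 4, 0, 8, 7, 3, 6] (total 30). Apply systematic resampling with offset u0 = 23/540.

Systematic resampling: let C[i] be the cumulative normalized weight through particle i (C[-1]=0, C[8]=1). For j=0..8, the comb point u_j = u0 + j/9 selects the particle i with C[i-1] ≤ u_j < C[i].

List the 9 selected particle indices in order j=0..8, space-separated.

C = [1/30, 1/30, 1/15, 1/5, 1/5, 7/15, 7/10, 4/5, 1]
j=0: u_0=23/540 ∈ [1/30, 1/15) → index 2
j=1: u_1=83/540 ∈ [1/15, 1/5) → index 3
j=2: u_2=143/540 ∈ [1/5, 7/15) → index 5
j=3: u_3=203/540 ∈ [1/5, 7/15) → index 5
j=4: u_4=263/540 ∈ [7/15, 7/10) → index 6
j=5: u_5=323/540 ∈ [7/15, 7/10) → index 6
j=6: u_6=383/540 ∈ [7/10, 4/5) → index 7
j=7: u_7=443/540 ∈ [4/5, 1) → index 8
j=8: u_8=503/540 ∈ [4/5, 1) → index 8

2 3 5 5 6 6 7 8 8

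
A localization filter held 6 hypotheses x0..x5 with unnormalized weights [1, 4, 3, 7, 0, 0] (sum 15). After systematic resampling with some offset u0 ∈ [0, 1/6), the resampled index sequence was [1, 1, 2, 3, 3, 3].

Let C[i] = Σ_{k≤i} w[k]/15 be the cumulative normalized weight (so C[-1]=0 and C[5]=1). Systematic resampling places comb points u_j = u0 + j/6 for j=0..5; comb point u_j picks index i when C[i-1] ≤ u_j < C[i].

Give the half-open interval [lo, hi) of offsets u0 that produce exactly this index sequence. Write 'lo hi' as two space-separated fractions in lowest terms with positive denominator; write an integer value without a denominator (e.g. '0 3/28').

C = [1/15, 1/3, 8/15, 1, 1, 1]
j=0 picked index 1: u0 ∈ [1/15, 1/3)
j=1 picked index 1: u0 ∈ [-1/10, 1/6)
j=2 picked index 2: u0 ∈ [0, 1/5)
j=3 picked index 3: u0 ∈ [1/30, 1/2)
j=4 picked index 3: u0 ∈ [-2/15, 1/3)
j=5 picked index 3: u0 ∈ [-3/10, 1/6)
intersection: [1/15, 1/6)

1/15 1/6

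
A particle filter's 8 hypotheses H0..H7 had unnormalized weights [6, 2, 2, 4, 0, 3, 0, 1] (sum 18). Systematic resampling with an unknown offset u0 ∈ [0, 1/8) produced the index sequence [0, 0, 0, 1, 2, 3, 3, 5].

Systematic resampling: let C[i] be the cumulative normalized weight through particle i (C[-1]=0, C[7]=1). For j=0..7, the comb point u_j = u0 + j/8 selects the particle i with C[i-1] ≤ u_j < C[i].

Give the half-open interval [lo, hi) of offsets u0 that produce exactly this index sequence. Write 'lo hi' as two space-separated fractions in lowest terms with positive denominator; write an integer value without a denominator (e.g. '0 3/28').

0 1/36

C = [1/3, 4/9, 5/9, 7/9, 7/9, 17/18, 17/18, 1]
j=0 picked index 0: u0 ∈ [0, 1/3)
j=1 picked index 0: u0 ∈ [-1/8, 5/24)
j=2 picked index 0: u0 ∈ [-1/4, 1/12)
j=3 picked index 1: u0 ∈ [-1/24, 5/72)
j=4 picked index 2: u0 ∈ [-1/18, 1/18)
j=5 picked index 3: u0 ∈ [-5/72, 11/72)
j=6 picked index 3: u0 ∈ [-7/36, 1/36)
j=7 picked index 5: u0 ∈ [-7/72, 5/72)
intersection: [0, 1/36)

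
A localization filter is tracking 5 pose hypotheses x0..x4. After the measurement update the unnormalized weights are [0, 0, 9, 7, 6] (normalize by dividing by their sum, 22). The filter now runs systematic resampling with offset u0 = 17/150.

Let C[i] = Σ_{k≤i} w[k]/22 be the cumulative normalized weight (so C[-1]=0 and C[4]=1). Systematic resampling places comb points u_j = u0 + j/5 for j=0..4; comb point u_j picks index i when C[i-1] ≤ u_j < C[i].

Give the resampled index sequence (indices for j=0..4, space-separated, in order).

2 2 3 3 4

C = [0, 0, 9/22, 8/11, 1]
j=0: u_0=17/150 ∈ [0, 9/22) → index 2
j=1: u_1=47/150 ∈ [0, 9/22) → index 2
j=2: u_2=77/150 ∈ [9/22, 8/11) → index 3
j=3: u_3=107/150 ∈ [9/22, 8/11) → index 3
j=4: u_4=137/150 ∈ [8/11, 1) → index 4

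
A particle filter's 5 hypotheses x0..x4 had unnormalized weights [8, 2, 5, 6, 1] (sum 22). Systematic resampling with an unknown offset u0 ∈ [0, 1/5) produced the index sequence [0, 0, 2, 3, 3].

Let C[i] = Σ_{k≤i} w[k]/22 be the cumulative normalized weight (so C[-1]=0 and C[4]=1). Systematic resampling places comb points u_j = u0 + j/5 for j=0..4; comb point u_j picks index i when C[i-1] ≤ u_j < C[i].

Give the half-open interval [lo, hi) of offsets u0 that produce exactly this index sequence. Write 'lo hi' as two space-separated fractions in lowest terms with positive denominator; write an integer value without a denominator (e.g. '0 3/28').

9/110 17/110

C = [4/11, 5/11, 15/22, 21/22, 1]
j=0 picked index 0: u0 ∈ [0, 4/11)
j=1 picked index 0: u0 ∈ [-1/5, 9/55)
j=2 picked index 2: u0 ∈ [3/55, 31/110)
j=3 picked index 3: u0 ∈ [9/110, 39/110)
j=4 picked index 3: u0 ∈ [-13/110, 17/110)
intersection: [9/110, 17/110)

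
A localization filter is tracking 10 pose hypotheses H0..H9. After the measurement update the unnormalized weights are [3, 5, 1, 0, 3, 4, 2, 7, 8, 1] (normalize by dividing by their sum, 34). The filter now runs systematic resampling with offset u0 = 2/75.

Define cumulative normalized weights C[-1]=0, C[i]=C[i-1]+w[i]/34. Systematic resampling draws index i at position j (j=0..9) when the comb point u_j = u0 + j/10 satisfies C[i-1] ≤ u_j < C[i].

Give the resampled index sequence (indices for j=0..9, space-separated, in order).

0 1 1 4 5 6 7 7 8 8

C = [3/34, 4/17, 9/34, 9/34, 6/17, 8/17, 9/17, 25/34, 33/34, 1]
j=0: u_0=2/75 ∈ [0, 3/34) → index 0
j=1: u_1=19/150 ∈ [3/34, 4/17) → index 1
j=2: u_2=17/75 ∈ [3/34, 4/17) → index 1
j=3: u_3=49/150 ∈ [9/34, 6/17) → index 4
j=4: u_4=32/75 ∈ [6/17, 8/17) → index 5
j=5: u_5=79/150 ∈ [8/17, 9/17) → index 6
j=6: u_6=47/75 ∈ [9/17, 25/34) → index 7
j=7: u_7=109/150 ∈ [9/17, 25/34) → index 7
j=8: u_8=62/75 ∈ [25/34, 33/34) → index 8
j=9: u_9=139/150 ∈ [25/34, 33/34) → index 8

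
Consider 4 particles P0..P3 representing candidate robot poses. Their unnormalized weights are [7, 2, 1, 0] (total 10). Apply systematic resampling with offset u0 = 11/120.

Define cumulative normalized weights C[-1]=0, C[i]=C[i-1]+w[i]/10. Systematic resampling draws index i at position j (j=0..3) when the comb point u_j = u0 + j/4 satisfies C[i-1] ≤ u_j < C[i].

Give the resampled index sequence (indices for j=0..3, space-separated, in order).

C = [7/10, 9/10, 1, 1]
j=0: u_0=11/120 ∈ [0, 7/10) → index 0
j=1: u_1=41/120 ∈ [0, 7/10) → index 0
j=2: u_2=71/120 ∈ [0, 7/10) → index 0
j=3: u_3=101/120 ∈ [7/10, 9/10) → index 1

0 0 0 1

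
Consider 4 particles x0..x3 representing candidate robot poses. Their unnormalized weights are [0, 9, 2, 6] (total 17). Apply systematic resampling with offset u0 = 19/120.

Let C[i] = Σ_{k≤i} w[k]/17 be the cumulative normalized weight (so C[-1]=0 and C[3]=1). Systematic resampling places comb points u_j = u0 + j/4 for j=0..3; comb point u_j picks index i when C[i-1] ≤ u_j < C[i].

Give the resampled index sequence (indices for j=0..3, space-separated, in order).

1 1 3 3

C = [0, 9/17, 11/17, 1]
j=0: u_0=19/120 ∈ [0, 9/17) → index 1
j=1: u_1=49/120 ∈ [0, 9/17) → index 1
j=2: u_2=79/120 ∈ [11/17, 1) → index 3
j=3: u_3=109/120 ∈ [11/17, 1) → index 3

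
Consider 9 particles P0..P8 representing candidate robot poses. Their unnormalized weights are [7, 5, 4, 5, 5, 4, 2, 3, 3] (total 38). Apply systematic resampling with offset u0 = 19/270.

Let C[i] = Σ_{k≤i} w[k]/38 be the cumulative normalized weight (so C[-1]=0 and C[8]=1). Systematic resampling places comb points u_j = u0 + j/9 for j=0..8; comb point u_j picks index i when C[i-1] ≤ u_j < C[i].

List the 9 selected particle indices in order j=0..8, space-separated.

C = [7/38, 6/19, 8/19, 21/38, 13/19, 15/19, 16/19, 35/38, 1]
j=0: u_0=19/270 ∈ [0, 7/38) → index 0
j=1: u_1=49/270 ∈ [0, 7/38) → index 0
j=2: u_2=79/270 ∈ [7/38, 6/19) → index 1
j=3: u_3=109/270 ∈ [6/19, 8/19) → index 2
j=4: u_4=139/270 ∈ [8/19, 21/38) → index 3
j=5: u_5=169/270 ∈ [21/38, 13/19) → index 4
j=6: u_6=199/270 ∈ [13/19, 15/19) → index 5
j=7: u_7=229/270 ∈ [16/19, 35/38) → index 7
j=8: u_8=259/270 ∈ [35/38, 1) → index 8

0 0 1 2 3 4 5 7 8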